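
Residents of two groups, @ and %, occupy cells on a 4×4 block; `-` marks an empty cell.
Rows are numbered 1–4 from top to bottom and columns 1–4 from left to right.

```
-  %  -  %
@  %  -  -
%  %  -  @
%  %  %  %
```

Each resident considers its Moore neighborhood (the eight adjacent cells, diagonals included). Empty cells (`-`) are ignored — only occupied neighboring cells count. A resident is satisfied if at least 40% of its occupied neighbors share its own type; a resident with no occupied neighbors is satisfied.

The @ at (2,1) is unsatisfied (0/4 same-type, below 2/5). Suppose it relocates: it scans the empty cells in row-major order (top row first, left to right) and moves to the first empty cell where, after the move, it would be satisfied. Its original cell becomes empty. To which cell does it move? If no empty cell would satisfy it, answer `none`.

(2,4)

Vacating (2,1). Empty cells in order:
  (1,1): 0/2 same-type → still unsatisfied.
  (1,3): 0/3 same-type → still unsatisfied.
  (2,3): 1/5 same-type → still unsatisfied.
  (2,4): 1/2 same-type → satisfied — stop here.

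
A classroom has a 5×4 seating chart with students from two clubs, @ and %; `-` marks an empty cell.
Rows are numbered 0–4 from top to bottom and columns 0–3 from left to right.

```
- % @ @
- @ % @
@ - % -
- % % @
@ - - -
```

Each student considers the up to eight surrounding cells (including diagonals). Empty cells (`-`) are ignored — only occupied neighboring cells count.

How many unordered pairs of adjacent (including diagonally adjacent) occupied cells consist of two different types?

Scan each occupied cell's neighbors to the right and below (and the two forward diagonals) so each pair is counted once.
Row 0: %(0,1)–@(0,2)≠ %(0,1)–@(1,1)≠ %(0,1)–%(1,2)= @(0,2)–@(0,3)= @(0,2)–%(1,2)≠ @(0,2)–@(1,3)= @(0,2)–@(1,1)= @(0,3)–@(1,3)= @(0,3)–%(1,2)≠  → 4/9 unlike.
Row 1: @(1,1)–%(1,2)≠ @(1,1)–%(2,2)≠ @(1,1)–@(2,0)= %(1,2)–@(1,3)≠ %(1,2)–%(2,2)= @(1,3)–%(2,2)≠  → 4/6 unlike.
Row 2: @(2,0)–%(3,1)≠ %(2,2)–%(3,2)= %(2,2)–@(3,3)≠ %(2,2)–%(3,1)=  → 2/4 unlike.
Row 3: %(3,1)–%(3,2)= %(3,1)–@(4,0)≠ %(3,2)–@(3,3)≠  → 2/3 unlike.
Total adjacent occupied pairs: 22; unlike-type pairs: 12.

12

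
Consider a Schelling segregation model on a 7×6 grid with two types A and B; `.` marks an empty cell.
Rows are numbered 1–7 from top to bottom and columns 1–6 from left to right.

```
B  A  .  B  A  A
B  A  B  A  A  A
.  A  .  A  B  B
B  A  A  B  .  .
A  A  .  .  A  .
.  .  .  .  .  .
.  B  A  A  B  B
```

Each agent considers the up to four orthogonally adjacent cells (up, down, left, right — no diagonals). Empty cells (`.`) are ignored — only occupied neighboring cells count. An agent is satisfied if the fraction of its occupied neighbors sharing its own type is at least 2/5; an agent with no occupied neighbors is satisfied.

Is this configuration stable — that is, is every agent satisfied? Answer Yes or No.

Row 1: (1,1)B 1/2 satisfied · (1,2)A 1/2 satisfied · (1,4)B 0/2 not · (1,5)A 2/3 satisfied · (1,6)A 2/2 satisfied
Row 2: (2,1)B 1/2 satisfied · (2,2)A 2/4 satisfied · (2,3)B 0/2 not · (2,4)A 2/4 satisfied · (2,5)A 3/4 satisfied · (2,6)A 2/3 satisfied
Row 3: (3,2)A 2/2 satisfied · (3,4)A 1/3 not · (3,5)B 1/3 not · (3,6)B 1/2 satisfied
Row 4: (4,1)B 0/2 not · (4,2)A 3/4 satisfied · (4,3)A 1/2 satisfied · (4,4)B 0/2 not
Row 5: (5,1)A 1/2 satisfied · (5,2)A 2/2 satisfied · (5,5)A 0/0 satisfied
Row 7: (7,2)B 0/1 not · (7,3)A 1/2 satisfied · (7,4)A 1/2 satisfied · (7,5)B 1/2 satisfied · (7,6)B 1/1 satisfied
For instance (1,4) has only 0/2 same-type neighbors, below 2/5.

No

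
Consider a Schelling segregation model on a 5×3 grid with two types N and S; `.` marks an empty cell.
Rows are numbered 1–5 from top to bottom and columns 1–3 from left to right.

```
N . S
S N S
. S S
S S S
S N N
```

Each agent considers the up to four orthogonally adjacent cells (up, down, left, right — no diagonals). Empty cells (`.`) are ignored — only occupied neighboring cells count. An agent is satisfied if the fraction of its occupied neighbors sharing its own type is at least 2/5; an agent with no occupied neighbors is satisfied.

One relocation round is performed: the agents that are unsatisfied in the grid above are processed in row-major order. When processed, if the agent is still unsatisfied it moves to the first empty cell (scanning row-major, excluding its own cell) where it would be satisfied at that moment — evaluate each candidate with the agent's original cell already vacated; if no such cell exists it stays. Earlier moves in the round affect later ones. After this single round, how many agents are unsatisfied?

Initially unsatisfied (in order): (1,1), (2,1), (2,2), (5,2).
  (1,1) → (1,2).
  (2,1) → (3,1).
  (2,2) → (1,1).
  (5,2) → (2,1).
Resulting grid:
N N S
N . S
S S S
S S S
S . N
Unsatisfied now: (5,3).

1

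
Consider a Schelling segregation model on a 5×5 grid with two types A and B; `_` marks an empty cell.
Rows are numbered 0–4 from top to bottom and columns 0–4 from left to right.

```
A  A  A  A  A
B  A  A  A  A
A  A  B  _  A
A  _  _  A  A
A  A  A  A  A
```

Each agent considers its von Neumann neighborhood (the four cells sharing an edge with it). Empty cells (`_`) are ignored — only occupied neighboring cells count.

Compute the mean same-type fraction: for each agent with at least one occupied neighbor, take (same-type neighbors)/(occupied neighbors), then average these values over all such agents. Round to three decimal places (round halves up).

(0,0)A 1/2
(0,1)A 3/3
(0,2)A 3/3
(0,3)A 3/3
(0,4)A 2/2
(1,0)B 0/3
(1,1)A 3/4
(1,2)A 3/4
(1,3)A 3/3
(1,4)A 3/3
(2,0)A 2/3
(2,1)A 2/3
(2,2)B 0/2
(2,4)A 2/2
(3,0)A 2/2
(3,3)A 2/2
(3,4)A 3/3
(4,0)A 2/2
(4,1)A 2/2
(4,2)A 2/2
(4,3)A 3/3
(4,4)A 2/2
Sum over 22 agents: 1/2 + 3/3 + 3/3 + 3/3 + 2/2 + 0/3 + 3/4 + 3/4 + 3/3 + 3/3 + 2/3 + 2/3 + 0/2 + 2/2 + 2/2 + 2/2 + 3/3 + 2/2 + 2/2 + 2/2 + 3/3 + 2/2 = 55/3; mean = 55/3 ÷ 22 = 5/6 = 0.833333… → 0.833.

0.833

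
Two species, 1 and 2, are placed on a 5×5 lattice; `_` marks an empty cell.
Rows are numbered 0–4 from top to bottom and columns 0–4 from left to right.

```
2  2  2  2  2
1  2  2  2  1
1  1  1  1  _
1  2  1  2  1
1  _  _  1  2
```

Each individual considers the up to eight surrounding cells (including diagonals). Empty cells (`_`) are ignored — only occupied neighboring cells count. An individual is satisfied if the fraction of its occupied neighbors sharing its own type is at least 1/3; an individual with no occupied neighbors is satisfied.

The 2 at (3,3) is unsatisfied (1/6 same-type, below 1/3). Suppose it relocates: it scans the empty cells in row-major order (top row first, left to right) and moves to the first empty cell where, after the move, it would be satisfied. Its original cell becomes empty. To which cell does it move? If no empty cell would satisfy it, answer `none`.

Vacating (3,3). Empty cells in order:
  (2,4): 1/4 same-type → still unsatisfied.
  (4,1): 1/4 same-type → still unsatisfied.
  (4,2): 1/3 same-type → satisfied — stop here.

(4,2)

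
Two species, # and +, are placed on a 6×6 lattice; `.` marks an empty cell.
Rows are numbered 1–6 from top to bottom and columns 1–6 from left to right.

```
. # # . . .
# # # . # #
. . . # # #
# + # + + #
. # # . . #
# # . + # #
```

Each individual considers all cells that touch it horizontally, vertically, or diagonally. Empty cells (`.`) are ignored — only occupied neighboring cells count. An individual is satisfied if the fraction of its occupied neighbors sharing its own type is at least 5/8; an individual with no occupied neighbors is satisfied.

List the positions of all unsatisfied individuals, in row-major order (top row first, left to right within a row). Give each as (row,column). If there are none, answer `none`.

(1,2)# 4/4 ✓
(1,3)# 3/3 ✓
(2,1)# 2/2 ✓
(2,2)# 4/4 ✓
(2,3)# 4/4 ✓
(2,5)# 4/4 ✓
(2,6)# 3/3 ✓
(3,4)# 4/6 ✓
(3,5)# 5/7 ✓
(3,6)# 4/5 ✓
(4,1)# 1/2 ✗
(4,2)+ 0/4 ✗
(4,3)# 3/5 ✗
(4,4)+ 1/5 ✗
(4,5)+ 1/6 ✗
(4,6)# 3/4 ✓
(5,2)# 5/6 ✓
(5,3)# 3/6 ✗
(5,6)# 3/4 ✓
(6,1)# 2/2 ✓
(6,2)# 3/3 ✓
(6,4)+ 0/2 ✗
(6,5)# 2/3 ✓
(6,6)# 2/2 ✓

(4,1), (4,2), (4,3), (4,4), (4,5), (5,3), (6,4)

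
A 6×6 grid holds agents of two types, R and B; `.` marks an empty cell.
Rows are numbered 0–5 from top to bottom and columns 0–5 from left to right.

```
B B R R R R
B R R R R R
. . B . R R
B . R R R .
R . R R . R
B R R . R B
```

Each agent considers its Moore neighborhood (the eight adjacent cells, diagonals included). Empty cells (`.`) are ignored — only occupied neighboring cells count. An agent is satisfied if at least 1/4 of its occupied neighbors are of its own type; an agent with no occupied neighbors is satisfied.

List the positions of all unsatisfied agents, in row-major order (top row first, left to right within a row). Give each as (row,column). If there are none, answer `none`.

(0,0)B 2/3 ok
(0,1)B 2/5 ok
(0,2)R 4/5 ok
(0,3)R 5/5 ok
(0,4)R 5/5 ok
(0,5)R 3/3 ok
(1,0)B 2/3 ok
(1,1)R 2/6 ok
(1,2)R 4/6 ok
(1,3)R 6/7 ok
(1,4)R 7/7 ok
(1,5)R 5/5 ok
(2,2)B 0/5 unhappy
(2,4)R 6/6 ok
(2,5)R 4/4 ok
(3,0)B 0/1 unhappy
(3,2)R 3/4 ok
(3,3)R 5/6 ok
(3,4)R 5/5 ok
(4,0)R 1/3 ok
(4,2)R 5/5 ok
(4,3)R 6/6 ok
(4,5)R 2/3 ok
(5,0)B 0/2 unhappy
(5,1)R 3/4 ok
(5,2)R 3/3 ok
(5,4)R 2/3 ok
(5,5)B 0/2 unhappy

(2,2), (3,0), (5,0), (5,5)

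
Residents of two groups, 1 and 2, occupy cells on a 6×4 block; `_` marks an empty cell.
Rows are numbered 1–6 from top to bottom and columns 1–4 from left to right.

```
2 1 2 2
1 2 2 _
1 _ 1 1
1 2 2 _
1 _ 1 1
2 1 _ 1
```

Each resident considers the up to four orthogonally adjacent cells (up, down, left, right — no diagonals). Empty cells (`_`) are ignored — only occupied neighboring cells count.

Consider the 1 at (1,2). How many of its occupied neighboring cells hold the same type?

0

Occupied neighbors of (1,2): (2,2)=2, (1,1)=2, (1,3)=2.
Same type (1): 0 of 3.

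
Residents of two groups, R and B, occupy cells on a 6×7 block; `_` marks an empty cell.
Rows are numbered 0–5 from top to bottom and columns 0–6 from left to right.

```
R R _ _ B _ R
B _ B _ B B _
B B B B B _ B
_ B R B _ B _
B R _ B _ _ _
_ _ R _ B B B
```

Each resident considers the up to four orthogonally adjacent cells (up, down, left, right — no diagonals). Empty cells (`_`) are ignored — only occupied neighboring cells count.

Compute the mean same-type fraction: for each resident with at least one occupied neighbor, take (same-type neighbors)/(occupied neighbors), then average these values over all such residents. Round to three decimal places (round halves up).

0.750

(0,0)R 1/2
(0,1)R 1/1
(0,4)B 1/1
(0,6)R — no occupied neighbors
(1,0)B 1/2
(1,2)B 1/1
(1,4)B 3/3
(1,5)B 1/1
(2,0)B 2/2
(2,1)B 3/3
(2,2)B 3/4
(2,3)B 3/3
(2,4)B 2/2
(2,6)B — no occupied neighbors
(3,1)B 1/3
(3,2)R 0/3
(3,3)B 2/3
(3,5)B — no occupied neighbors
(4,0)B 0/1
(4,1)R 0/2
(4,3)B 1/1
(5,2)R — no occupied neighbors
(5,4)B 1/1
(5,5)B 2/2
(5,6)B 1/1
Sum over 21 residents: 1/2 + 1/1 + 1/1 + 1/2 + 1/1 + 3/3 + 1/1 + 2/2 + 3/3 + 3/4 + 3/3 + 2/2 + 1/3 + 0/3 + 2/3 + 0/1 + 0/2 + 1/1 + 1/1 + 2/2 + 1/1 = 63/4; mean = 63/4 ÷ 21 = 3/4 = 0.75 → 0.750.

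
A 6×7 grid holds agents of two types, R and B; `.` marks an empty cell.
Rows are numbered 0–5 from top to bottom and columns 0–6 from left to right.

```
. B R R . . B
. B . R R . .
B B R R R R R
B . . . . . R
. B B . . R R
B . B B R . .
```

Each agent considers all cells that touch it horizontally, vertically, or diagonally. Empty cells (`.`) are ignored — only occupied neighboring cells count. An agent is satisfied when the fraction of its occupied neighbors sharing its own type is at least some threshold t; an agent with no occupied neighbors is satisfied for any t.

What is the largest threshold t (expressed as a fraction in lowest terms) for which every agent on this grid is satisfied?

1/2

Row 0: (0,1)B 1/2 · (0,2)R 2/4 · (0,3)R 3/3 · (0,6)B — no occupied neighbors
Row 1: (1,1)B 3/5 · (1,3)R 6/6 · (1,4)R 5/5
Row 2: (2,0)B 3/3 · (2,1)B 3/4 · (2,2)R 2/4 · (2,3)R 4/4 · (2,4)R 4/4 · (2,5)R 4/4 · (2,6)R 2/2
Row 3: (3,0)B 3/3 · (3,6)R 4/4
Row 4: (4,1)B 4/4 · (4,2)B 3/3 · (4,5)R 3/3 · (4,6)R 2/2
Row 5: (5,0)B 1/1 · (5,2)B 3/3 · (5,3)B 2/3 · (5,4)R 1/2
The smallest same-type fraction is 1/2 at (0,1), which reduces to 1/2. Any threshold above that leaves this agent unsatisfied.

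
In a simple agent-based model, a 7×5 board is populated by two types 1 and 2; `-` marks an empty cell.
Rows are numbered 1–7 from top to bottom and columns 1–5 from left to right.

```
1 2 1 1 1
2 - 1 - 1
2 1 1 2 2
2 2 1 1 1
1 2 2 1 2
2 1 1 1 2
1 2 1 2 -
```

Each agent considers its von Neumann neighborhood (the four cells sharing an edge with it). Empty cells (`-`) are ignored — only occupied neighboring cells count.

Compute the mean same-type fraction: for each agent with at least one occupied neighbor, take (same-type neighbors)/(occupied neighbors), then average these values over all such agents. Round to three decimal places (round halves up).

0.430

(1,1)1 0/2
(1,2)2 0/2
(1,3)1 2/3
(1,4)1 2/2
(1,5)1 2/2
(2,1)2 1/2
(2,3)1 2/2
(2,5)1 1/2
(3,1)2 2/3
(3,2)1 1/3
(3,3)1 3/4
(3,4)2 1/3
(3,5)2 1/3
(4,1)2 2/3
(4,2)2 2/4
(4,3)1 2/4
(4,4)1 3/4
(4,5)1 1/3
(5,1)1 0/3
(5,2)2 2/4
(5,3)2 1/4
(5,4)1 2/4
(5,5)2 1/3
(6,1)2 0/3
(6,2)1 1/4
(6,3)1 3/4
(6,4)1 2/4
(6,5)2 1/2
(7,1)1 0/2
(7,2)2 0/3
(7,3)1 1/3
(7,4)2 0/2
Sum over 32 agents: 0/2 + 0/2 + 2/3 + 2/2 + 2/2 + 1/2 + 2/2 + 1/2 + 2/3 + 1/3 + 3/4 + 1/3 + 1/3 + 2/3 + 2/4 + 2/4 + 3/4 + 1/3 + 0/3 + 2/4 + 1/4 + 2/4 + 1/3 + 0/3 + 1/4 + 3/4 + 2/4 + 1/2 + 0/2 + 0/3 + 1/3 + 0/2 = 55/4; mean = 55/4 ÷ 32 = 55/128 = 0.429687… → 0.430.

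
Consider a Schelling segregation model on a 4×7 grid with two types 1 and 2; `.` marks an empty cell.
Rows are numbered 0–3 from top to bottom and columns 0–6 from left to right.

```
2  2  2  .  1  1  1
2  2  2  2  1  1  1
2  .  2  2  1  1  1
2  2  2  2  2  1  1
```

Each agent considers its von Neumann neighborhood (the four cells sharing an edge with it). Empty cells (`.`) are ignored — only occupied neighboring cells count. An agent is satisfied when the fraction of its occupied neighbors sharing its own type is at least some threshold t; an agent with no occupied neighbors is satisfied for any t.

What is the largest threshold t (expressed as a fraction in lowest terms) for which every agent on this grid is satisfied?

1/3

(0,0)2 2/2
(0,1)2 3/3
(0,2)2 2/2
(0,4)1 2/2
(0,5)1 3/3
(0,6)1 2/2
(1,0)2 3/3
(1,1)2 3/3
(1,2)2 4/4
(1,3)2 2/3
(1,4)1 3/4
(1,5)1 4/4
(1,6)1 3/3
(2,0)2 2/2
(2,2)2 3/3
(2,3)2 3/4
(2,4)1 2/4
(2,5)1 4/4
(2,6)1 3/3
(3,0)2 2/2
(3,1)2 2/2
(3,2)2 3/3
(3,3)2 3/3
(3,4)2 1/3
(3,5)1 2/3
(3,6)1 2/2
The smallest same-type fraction is 1/3 at (3,4), which reduces to 1/3. Any threshold above that leaves this agent unsatisfied.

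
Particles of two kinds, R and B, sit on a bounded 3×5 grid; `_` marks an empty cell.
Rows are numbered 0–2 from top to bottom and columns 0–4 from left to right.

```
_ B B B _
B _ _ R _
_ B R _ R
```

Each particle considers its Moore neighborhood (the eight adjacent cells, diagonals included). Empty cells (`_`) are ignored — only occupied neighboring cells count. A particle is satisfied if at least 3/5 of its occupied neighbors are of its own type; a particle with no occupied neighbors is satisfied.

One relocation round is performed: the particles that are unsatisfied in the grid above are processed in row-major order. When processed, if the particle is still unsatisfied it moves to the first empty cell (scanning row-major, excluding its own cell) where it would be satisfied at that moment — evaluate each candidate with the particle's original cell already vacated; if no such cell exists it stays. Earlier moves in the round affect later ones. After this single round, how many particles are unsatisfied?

0

Initially unsatisfied (in order): (0,3), (1,3), (2,1), (2,2).
  (0,3) → (0,0).
  (1,3): now satisfied by earlier moves; stays.
  (2,1) → (1,1).
  (2,2) → (0,4).
Resulting grid:
B B B _ R
B B _ R _
_ _ _ _ R
All satisfied now.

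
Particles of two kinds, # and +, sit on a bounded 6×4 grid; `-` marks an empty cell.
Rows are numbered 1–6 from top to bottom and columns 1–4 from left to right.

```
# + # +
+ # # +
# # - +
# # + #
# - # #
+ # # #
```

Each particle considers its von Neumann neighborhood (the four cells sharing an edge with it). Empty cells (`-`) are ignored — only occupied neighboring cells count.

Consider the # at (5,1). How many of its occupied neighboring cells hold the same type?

Occupied neighbors of (5,1): (4,1)=#, (6,1)=+.
Same type (#): 1 of 2.

1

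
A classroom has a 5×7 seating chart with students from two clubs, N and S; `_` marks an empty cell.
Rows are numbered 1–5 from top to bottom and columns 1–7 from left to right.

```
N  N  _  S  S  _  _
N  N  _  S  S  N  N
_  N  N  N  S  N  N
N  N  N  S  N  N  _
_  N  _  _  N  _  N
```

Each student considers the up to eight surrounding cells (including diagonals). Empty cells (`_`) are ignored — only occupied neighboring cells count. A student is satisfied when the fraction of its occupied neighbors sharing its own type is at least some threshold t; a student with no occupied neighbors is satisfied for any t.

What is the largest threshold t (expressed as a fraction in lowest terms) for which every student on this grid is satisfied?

Row 1: (1,1)N 3/3 · (1,2)N 3/3 · (1,4)S 3/3 · (1,5)S 3/4
Row 2: (2,1)N 4/4 · (2,2)N 5/5 · (2,4)S 4/6 · (2,5)S 4/7 · (2,6)N 3/6 · (2,7)N 3/3
Row 3: (3,2)N 6/6 · (3,3)N 5/7 · (3,4)N 3/7 · (3,5)S 3/8 · (3,6)N 5/7 · (3,7)N 4/4
Row 4: (4,1)N 3/3 · (4,2)N 5/5 · (4,3)N 5/6 · (4,4)S 1/6 · (4,5)N 4/6 · (4,6)N 5/6
Row 5: (5,2)N 3/3 · (5,5)N 2/3 · (5,7)N 1/1
The smallest same-type fraction is 1/6 at (4,4), which reduces to 1/6. Any threshold above that leaves this student unsatisfied.

1/6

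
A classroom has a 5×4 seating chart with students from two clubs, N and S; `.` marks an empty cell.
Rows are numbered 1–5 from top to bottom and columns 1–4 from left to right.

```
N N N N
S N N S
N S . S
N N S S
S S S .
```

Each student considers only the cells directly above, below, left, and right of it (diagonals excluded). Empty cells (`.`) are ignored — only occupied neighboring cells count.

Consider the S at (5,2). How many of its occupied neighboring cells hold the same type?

2

Occupied neighbors of (5,2): (4,2)=N, (5,1)=S, (5,3)=S.
Same type (S): 2 of 3.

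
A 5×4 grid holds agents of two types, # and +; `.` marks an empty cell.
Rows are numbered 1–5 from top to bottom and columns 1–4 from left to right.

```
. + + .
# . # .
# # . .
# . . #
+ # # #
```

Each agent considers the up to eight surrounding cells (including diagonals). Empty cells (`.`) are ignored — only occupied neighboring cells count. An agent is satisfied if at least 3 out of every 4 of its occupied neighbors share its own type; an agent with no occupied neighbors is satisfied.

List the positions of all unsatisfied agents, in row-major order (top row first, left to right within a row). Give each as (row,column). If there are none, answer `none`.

Row 1: (1,2)+ 1/3 not · (1,3)+ 1/2 not
Row 2: (2,1)# 2/3 not · (2,3)# 1/3 not
Row 3: (3,1)# 3/3 satisfied · (3,2)# 4/4 satisfied
Row 4: (4,1)# 3/4 satisfied · (4,4)# 2/2 satisfied
Row 5: (5,1)+ 0/2 not · (5,2)# 2/3 not · (5,3)# 3/3 satisfied · (5,4)# 2/2 satisfied

(1,2), (1,3), (2,1), (2,3), (5,1), (5,2)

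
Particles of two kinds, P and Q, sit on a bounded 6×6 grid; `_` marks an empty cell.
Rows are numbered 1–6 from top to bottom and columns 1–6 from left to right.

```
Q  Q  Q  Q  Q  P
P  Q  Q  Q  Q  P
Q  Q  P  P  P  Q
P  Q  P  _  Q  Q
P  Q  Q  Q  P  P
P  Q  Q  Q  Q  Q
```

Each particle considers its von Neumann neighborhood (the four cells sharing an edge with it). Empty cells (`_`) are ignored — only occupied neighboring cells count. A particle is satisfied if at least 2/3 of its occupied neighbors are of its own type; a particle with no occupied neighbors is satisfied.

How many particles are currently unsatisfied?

(1,1)Q 1/2 not
(1,2)Q 3/3 satisfied
(1,3)Q 3/3 satisfied
(1,4)Q 3/3 satisfied
(1,5)Q 2/3 satisfied
(1,6)P 1/2 not
(2,1)P 0/3 not
(2,2)Q 3/4 satisfied
(2,3)Q 3/4 satisfied
(2,4)Q 3/4 satisfied
(2,5)Q 2/4 not
(2,6)P 1/3 not
(3,1)Q 1/3 not
(3,2)Q 3/4 satisfied
(3,3)P 2/4 not
(3,4)P 2/3 satisfied
(3,5)P 1/4 not
(3,6)Q 1/3 not
(4,1)P 1/3 not
(4,2)Q 2/4 not
(4,3)P 1/3 not
(4,5)Q 1/3 not
(4,6)Q 2/3 satisfied
(5,1)P 2/3 satisfied
(5,2)Q 3/4 satisfied
(5,3)Q 3/4 satisfied
(5,4)Q 2/3 satisfied
(5,5)P 1/4 not
(5,6)P 1/3 not
(6,1)P 1/2 not
(6,2)Q 2/3 satisfied
(6,3)Q 3/3 satisfied
(6,4)Q 3/3 satisfied
(6,5)Q 2/3 satisfied
(6,6)Q 1/2 not
Unsatisfied: (1,1), (1,6), (2,1), (2,5), (2,6), (3,1), (3,3), (3,5), (3,6), (4,1), (4,2), (4,3), (4,5), (5,5), (5,6), (6,1), (6,6) — 17 in total.

17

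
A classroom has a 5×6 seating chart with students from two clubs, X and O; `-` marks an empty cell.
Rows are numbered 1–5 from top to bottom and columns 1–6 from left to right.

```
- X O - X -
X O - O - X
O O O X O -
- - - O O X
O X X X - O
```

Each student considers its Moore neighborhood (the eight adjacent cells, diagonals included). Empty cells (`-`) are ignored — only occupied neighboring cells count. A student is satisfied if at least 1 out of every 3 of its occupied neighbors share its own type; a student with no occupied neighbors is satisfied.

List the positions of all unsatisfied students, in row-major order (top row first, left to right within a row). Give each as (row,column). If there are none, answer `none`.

Row 1: (1,2)X 1/3 satisfied · (1,3)O 2/3 satisfied · (1,5)X 1/2 satisfied
Row 2: (2,1)X 1/4 not · (2,2)O 4/6 satisfied · (2,4)O 3/5 satisfied · (2,6)X 1/2 satisfied
Row 3: (3,1)O 2/3 satisfied · (3,2)O 3/4 satisfied · (3,3)O 4/5 satisfied · (3,4)X 0/5 not · (3,5)O 3/6 satisfied
Row 4: (4,4)O 3/6 satisfied · (4,5)O 3/6 satisfied · (4,6)X 0/3 not
Row 5: (5,1)O 0/1 not · (5,2)X 1/2 satisfied · (5,3)X 2/3 satisfied · (5,4)X 1/3 satisfied · (5,6)O 1/2 satisfied

(2,1), (3,4), (4,6), (5,1)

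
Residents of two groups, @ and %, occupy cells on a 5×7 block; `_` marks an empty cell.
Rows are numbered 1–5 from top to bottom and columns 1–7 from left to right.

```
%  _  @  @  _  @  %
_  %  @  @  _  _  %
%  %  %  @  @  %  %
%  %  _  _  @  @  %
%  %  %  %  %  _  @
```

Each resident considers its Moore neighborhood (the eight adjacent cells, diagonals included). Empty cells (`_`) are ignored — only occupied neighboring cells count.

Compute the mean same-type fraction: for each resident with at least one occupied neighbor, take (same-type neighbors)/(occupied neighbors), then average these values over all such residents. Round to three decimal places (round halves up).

0.710

Row 1: (1,1)% 1/1 · (1,3)@ 3/4 · (1,4)@ 3/3 · (1,6)@ 0/2 · (1,7)% 1/2
Row 2: (2,2)% 4/6 · (2,3)@ 4/7 · (2,4)@ 5/6 · (2,7)% 3/4
Row 3: (3,1)% 4/4 · (3,2)% 5/6 · (3,3)% 3/6 · (3,4)@ 4/5 · (3,5)@ 4/5 · (3,6)% 3/6 · (3,7)% 3/4
Row 4: (4,1)% 5/5 · (4,2)% 7/7 · (4,5)@ 3/6 · (4,6)@ 3/7 · (4,7)% 2/4
Row 5: (5,1)% 3/3 · (5,2)% 4/4 · (5,3)% 3/3 · (5,4)% 2/3 · (5,5)% 1/3 · (5,7)@ 1/2
Sum over 27 residents: 1/1 + 3/4 + 3/3 + 0/2 + 1/2 + 4/6 + 4/7 + 5/6 + 3/4 + 4/4 + 5/6 + 3/6 + 4/5 + 4/5 + 3/6 + 3/4 + 5/5 + 7/7 + 3/6 + 3/7 + 2/4 + 3/3 + 4/4 + 3/3 + 2/3 + 1/3 + 1/2 = 1151/60; mean = 1151/60 ÷ 27 = 1151/1620 = 0.710493… → 0.710.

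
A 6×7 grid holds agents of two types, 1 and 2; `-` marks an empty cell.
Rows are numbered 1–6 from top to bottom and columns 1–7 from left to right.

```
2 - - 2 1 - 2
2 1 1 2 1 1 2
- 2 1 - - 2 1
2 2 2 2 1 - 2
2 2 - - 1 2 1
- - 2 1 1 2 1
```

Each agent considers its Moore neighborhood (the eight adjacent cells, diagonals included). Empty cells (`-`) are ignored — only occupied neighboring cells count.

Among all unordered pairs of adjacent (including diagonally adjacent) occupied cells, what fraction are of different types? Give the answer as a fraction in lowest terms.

Scan each occupied cell's neighbors to the right and below (and the two forward diagonals) so each pair is counted once.
Row 1: 2(1,1)–2(2,1)= 2(1,1)–1(2,2)≠ 2(1,4)–1(1,5)≠ 2(1,4)–2(2,4)= 2(1,4)–1(2,5)≠ 2(1,4)–1(2,3)≠ 1(1,5)–1(2,5)= 1(1,5)–1(2,6)= 1(1,5)–2(2,4)≠ 2(1,7)–2(2,7)= 2(1,7)–1(2,6)≠  → 6/11 unlike.
Row 2: 2(2,1)–1(2,2)≠ 2(2,1)–2(3,2)= 1(2,2)–1(2,3)= 1(2,2)–2(3,2)≠ 1(2,2)–1(3,3)= 1(2,3)–2(2,4)≠ 1(2,3)–1(3,3)= 1(2,3)–2(3,2)≠ 2(2,4)–1(2,5)≠ 2(2,4)–1(3,3)≠ 1(2,5)–1(2,6)= 1(2,5)–2(3,6)≠ 1(2,6)–2(2,7)≠ 1(2,6)–2(3,6)≠ 1(2,6)–1(3,7)= 2(2,7)–1(3,7)≠ 2(2,7)–2(3,6)=  → 10/17 unlike.
Row 3: 2(3,2)–1(3,3)≠ 2(3,2)–2(4,2)= 2(3,2)–2(4,3)= 2(3,2)–2(4,1)= 1(3,3)–2(4,3)≠ 1(3,3)–2(4,4)≠ 1(3,3)–2(4,2)≠ 2(3,6)–1(3,7)≠ 2(3,6)–2(4,7)= 2(3,6)–1(4,5)≠ 1(3,7)–2(4,7)≠  → 7/11 unlike.
Row 4: 2(4,1)–2(4,2)= 2(4,1)–2(5,1)= 2(4,1)–2(5,2)= 2(4,2)–2(4,3)= 2(4,2)–2(5,2)= 2(4,2)–2(5,1)= 2(4,3)–2(4,4)= 2(4,3)–2(5,2)= 2(4,4)–1(4,5)≠ 2(4,4)–1(5,5)≠ 1(4,5)–1(5,5)= 1(4,5)–2(5,6)≠ 2(4,7)–1(5,7)≠ 2(4,7)–2(5,6)=  → 4/14 unlike.
Row 5: 2(5,1)–2(5,2)= 2(5,2)–2(6,3)= 1(5,5)–2(5,6)≠ 1(5,5)–1(6,5)= 1(5,5)–2(6,6)≠ 1(5,5)–1(6,4)= 2(5,6)–1(5,7)≠ 2(5,6)–2(6,6)= 2(5,6)–1(6,7)≠ 2(5,6)–1(6,5)≠ 1(5,7)–1(6,7)= 1(5,7)–2(6,6)≠  → 6/12 unlike.
Row 6: 2(6,3)–1(6,4)≠ 1(6,4)–1(6,5)= 1(6,5)–2(6,6)≠ 2(6,6)–1(6,7)≠  → 3/4 unlike.
Total adjacent occupied pairs: 69; unlike-type pairs: 36.
36/69 reduces to 12/23.

12/23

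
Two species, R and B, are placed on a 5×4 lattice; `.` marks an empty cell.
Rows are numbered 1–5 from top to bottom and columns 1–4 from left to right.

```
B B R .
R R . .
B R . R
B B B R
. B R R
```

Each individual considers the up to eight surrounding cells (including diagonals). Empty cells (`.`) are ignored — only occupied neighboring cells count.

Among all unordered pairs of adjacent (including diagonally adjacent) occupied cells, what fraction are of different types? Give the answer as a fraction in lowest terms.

17/33

Scan each occupied cell's neighbors to the right and below (and the two forward diagonals) so each pair is counted once.
Row 1: B(1,1)–B(1,2)= B(1,1)–R(2,1)≠ B(1,1)–R(2,2)≠ B(1,2)–R(1,3)≠ B(1,2)–R(2,2)≠ B(1,2)–R(2,1)≠ R(1,3)–R(2,2)=  → 5/7 unlike.
Row 2: R(2,1)–R(2,2)= R(2,1)–B(3,1)≠ R(2,1)–R(3,2)= R(2,2)–R(3,2)= R(2,2)–B(3,1)≠  → 2/5 unlike.
Row 3: B(3,1)–R(3,2)≠ B(3,1)–B(4,1)= B(3,1)–B(4,2)= R(3,2)–B(4,2)≠ R(3,2)–B(4,3)≠ R(3,2)–B(4,1)≠ R(3,4)–R(4,4)= R(3,4)–B(4,3)≠  → 5/8 unlike.
Row 4: B(4,1)–B(4,2)= B(4,1)–B(5,2)= B(4,2)–B(4,3)= B(4,2)–B(5,2)= B(4,2)–R(5,3)≠ B(4,3)–R(4,4)≠ B(4,3)–R(5,3)≠ B(4,3)–R(5,4)≠ B(4,3)–B(5,2)= R(4,4)–R(5,4)= R(4,4)–R(5,3)=  → 4/11 unlike.
Row 5: B(5,2)–R(5,3)≠ R(5,3)–R(5,4)=  → 1/2 unlike.
Total adjacent occupied pairs: 33; unlike-type pairs: 17.
17/33 is already in lowest terms.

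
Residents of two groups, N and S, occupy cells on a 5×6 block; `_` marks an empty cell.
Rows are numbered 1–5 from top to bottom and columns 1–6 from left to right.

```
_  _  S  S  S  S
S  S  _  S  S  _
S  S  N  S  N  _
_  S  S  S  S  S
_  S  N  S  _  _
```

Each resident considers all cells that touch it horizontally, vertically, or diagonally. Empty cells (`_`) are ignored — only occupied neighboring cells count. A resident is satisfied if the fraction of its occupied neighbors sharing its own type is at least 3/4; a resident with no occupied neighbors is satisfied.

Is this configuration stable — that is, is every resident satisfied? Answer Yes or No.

Row 1: (1,3)S 3/3 ✓ · (1,4)S 4/4 ✓ · (1,5)S 4/4 ✓ · (1,6)S 2/2 ✓
Row 2: (2,1)S 3/3 ✓ · (2,2)S 4/5 ✓ · (2,4)S 5/7 ✗ · (2,5)S 5/6 ✓
Row 3: (3,1)S 4/4 ✓ · (3,2)S 5/6 ✓ · (3,3)N 0/7 ✗ · (3,4)S 5/7 ✗ · (3,5)N 0/6 ✗
Row 4: (4,2)S 4/6 ✗ · (4,3)S 6/8 ✓ · (4,4)S 4/7 ✗ · (4,5)S 4/5 ✓ · (4,6)S 1/2 ✗
Row 5: (5,2)S 2/3 ✗ · (5,3)N 0/5 ✗ · (5,4)S 3/4 ✓
For instance (2,4) has only 5/7 same-type neighbors, below 3/4.

No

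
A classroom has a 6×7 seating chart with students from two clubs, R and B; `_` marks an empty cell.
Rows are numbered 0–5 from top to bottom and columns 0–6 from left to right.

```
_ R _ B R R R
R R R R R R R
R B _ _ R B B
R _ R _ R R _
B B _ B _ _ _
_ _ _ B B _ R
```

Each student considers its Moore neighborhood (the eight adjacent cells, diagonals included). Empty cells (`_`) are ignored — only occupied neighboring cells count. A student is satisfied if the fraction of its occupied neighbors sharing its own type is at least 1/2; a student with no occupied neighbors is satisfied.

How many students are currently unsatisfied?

7

(0,1)R 3/3 ok
(0,3)B 0/4 unhappy
(0,4)R 4/5 ok
(0,5)R 5/5 ok
(0,6)R 3/3 ok
(1,0)R 3/4 ok
(1,1)R 4/5 ok
(1,2)R 3/5 ok
(1,3)R 4/5 ok
(1,4)R 5/7 ok
(1,5)R 6/8 ok
(1,6)R 3/5 ok
(2,0)R 3/4 ok
(2,1)B 0/6 unhappy
(2,4)R 5/6 ok
(2,5)B 1/7 unhappy
(2,6)B 1/4 unhappy
(3,0)R 1/4 unhappy
(3,2)R 0/3 unhappy
(3,4)R 2/4 ok
(3,5)R 2/4 ok
(4,0)B 1/2 ok
(4,1)B 1/3 unhappy
(4,3)B 2/4 ok
(5,3)B 2/2 ok
(5,4)B 2/2 ok
(5,6)R 0/0 ok
Unsatisfied: (0,3), (2,1), (2,5), (2,6), (3,0), (3,2), (4,1) — 7 in total.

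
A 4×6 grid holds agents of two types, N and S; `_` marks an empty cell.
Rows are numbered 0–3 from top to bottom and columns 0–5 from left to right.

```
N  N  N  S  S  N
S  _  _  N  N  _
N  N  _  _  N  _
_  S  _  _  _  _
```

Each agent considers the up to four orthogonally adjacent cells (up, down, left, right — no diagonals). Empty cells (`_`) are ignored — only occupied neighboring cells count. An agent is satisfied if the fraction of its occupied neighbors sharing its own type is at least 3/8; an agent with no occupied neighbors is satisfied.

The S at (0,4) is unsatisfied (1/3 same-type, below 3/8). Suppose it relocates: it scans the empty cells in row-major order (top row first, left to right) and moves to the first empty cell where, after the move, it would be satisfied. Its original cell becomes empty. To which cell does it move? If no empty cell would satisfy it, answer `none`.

Vacating (0,4). Empty cells in order:
  (1,1): 1/3 same-type → still unsatisfied.
  (1,2): 0/2 same-type → still unsatisfied.
  (1,5): 0/2 same-type → still unsatisfied.
  (2,2): 0/1 same-type → still unsatisfied.
  (2,3): 0/2 same-type → still unsatisfied.
  (2,5): 0/1 same-type → still unsatisfied.
  (3,0): 1/2 same-type → satisfied — stop here.

(3,0)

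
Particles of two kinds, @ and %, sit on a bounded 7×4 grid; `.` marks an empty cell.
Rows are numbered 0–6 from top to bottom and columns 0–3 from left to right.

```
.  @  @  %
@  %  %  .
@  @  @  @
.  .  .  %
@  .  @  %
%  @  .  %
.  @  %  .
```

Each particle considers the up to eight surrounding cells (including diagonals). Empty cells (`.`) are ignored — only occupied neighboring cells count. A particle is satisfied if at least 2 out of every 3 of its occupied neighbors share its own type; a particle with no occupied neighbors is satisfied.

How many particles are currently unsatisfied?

Row 0: (0,1)@ 2/4 ✗ · (0,2)@ 1/4 ✗ · (0,3)% 1/2 ✗
Row 1: (1,0)@ 3/4 ✓ · (1,1)% 1/7 ✗ · (1,2)% 2/7 ✗
Row 2: (2,0)@ 2/3 ✓ · (2,1)@ 3/5 ✗ · (2,2)@ 2/5 ✗ · (2,3)@ 1/3 ✗
Row 3: (3,3)% 1/4 ✗
Row 4: (4,0)@ 1/2 ✗ · (4,2)@ 1/4 ✗ · (4,3)% 2/3 ✓
Row 5: (5,0)% 0/3 ✗ · (5,1)@ 3/5 ✗ · (5,3)% 2/3 ✓
Row 6: (6,1)@ 1/3 ✗ · (6,2)% 1/3 ✗
Unsatisfied: (0,1), (0,2), (0,3), (1,1), (1,2), (2,1), (2,2), (2,3), (3,3), (4,0), (4,2), (5,0), (5,1), (6,1), (6,2) — 15 in total.

15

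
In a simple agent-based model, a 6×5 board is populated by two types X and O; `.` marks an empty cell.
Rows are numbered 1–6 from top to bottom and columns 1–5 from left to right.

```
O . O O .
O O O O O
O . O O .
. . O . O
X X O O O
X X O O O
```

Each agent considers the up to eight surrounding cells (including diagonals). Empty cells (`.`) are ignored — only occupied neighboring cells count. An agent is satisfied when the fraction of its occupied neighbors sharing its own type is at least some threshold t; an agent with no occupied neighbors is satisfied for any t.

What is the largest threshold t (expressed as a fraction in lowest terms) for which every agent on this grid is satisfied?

(1,1)O 2/2
(1,3)O 4/4
(1,4)O 4/4
(2,1)O 3/3
(2,2)O 6/6
(2,3)O 6/6
(2,4)O 6/6
(2,5)O 3/3
(3,1)O 2/2
(3,3)O 5/5
(3,4)O 6/6
(4,3)O 4/5
(4,5)O 3/3
(5,1)X 3/3
(5,2)X 3/6
(5,3)O 4/6
(5,4)O 7/7
(5,5)O 4/4
(6,1)X 3/3
(6,2)X 3/5
(6,3)O 3/5
(6,4)O 5/5
(6,5)O 3/3
The smallest same-type fraction is 3/6 at (5,2), which reduces to 1/2. Any threshold above that leaves this agent unsatisfied.

1/2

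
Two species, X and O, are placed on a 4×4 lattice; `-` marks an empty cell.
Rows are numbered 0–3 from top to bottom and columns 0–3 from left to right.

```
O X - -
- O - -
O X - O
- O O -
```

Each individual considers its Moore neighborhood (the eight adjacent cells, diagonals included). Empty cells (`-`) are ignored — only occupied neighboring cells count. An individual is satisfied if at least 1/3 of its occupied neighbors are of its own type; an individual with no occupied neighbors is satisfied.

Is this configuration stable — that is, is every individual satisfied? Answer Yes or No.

No

(0,0)O 1/2 ok
(0,1)X 0/2 unhappy
(1,1)O 2/4 ok
(2,0)O 2/3 ok
(2,1)X 0/4 unhappy
(2,3)O 1/1 ok
(3,1)O 2/3 ok
(3,2)O 2/3 ok
For instance (0,1) has only 0/2 same-type neighbors, below 1/3.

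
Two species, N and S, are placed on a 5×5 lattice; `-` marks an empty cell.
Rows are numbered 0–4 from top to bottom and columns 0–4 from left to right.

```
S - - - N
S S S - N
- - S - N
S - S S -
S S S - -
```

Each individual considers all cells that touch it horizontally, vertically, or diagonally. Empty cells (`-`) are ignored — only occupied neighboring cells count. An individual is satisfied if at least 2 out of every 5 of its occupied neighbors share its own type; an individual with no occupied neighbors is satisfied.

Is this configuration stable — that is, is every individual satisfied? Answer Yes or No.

Row 0: (0,0)S 2/2 ✓ · (0,4)N 1/1 ✓
Row 1: (1,0)S 2/2 ✓ · (1,1)S 4/4 ✓ · (1,2)S 2/2 ✓ · (1,4)N 2/2 ✓
Row 2: (2,2)S 4/4 ✓ · (2,4)N 1/2 ✓
Row 3: (3,0)S 2/2 ✓ · (3,2)S 4/4 ✓ · (3,3)S 3/4 ✓
Row 4: (4,0)S 2/2 ✓ · (4,1)S 4/4 ✓ · (4,2)S 3/3 ✓
All meet the threshold, so the configuration is stable.

Yes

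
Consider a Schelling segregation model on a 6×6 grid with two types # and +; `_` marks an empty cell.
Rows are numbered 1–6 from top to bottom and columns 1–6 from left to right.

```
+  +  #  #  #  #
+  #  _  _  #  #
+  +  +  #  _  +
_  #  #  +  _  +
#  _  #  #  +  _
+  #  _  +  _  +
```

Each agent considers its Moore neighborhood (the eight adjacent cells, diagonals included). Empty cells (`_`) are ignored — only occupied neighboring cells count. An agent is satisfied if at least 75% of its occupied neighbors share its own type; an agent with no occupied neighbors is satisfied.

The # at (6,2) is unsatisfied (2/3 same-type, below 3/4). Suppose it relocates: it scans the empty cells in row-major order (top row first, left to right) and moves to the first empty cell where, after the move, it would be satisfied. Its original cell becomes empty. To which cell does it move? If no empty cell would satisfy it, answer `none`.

Vacating (6,2). Empty cells in order:
  (2,3): 4/7 same-type → still unsatisfied.
  (2,4): 5/6 same-type → satisfied — stop here.

(2,4)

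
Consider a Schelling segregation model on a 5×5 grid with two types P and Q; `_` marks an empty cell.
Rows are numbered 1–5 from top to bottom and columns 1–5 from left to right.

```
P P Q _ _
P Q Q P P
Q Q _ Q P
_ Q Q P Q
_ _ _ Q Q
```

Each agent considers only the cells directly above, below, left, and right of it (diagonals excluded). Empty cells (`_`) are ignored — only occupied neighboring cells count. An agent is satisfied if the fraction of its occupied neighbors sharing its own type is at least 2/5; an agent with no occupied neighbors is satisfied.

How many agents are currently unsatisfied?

(1,1)P 2/2 ✓
(1,2)P 1/3 ✗
(1,3)Q 1/2 ✓
(2,1)P 1/3 ✗
(2,2)Q 2/4 ✓
(2,3)Q 2/3 ✓
(2,4)P 1/3 ✗
(2,5)P 2/2 ✓
(3,1)Q 1/2 ✓
(3,2)Q 3/3 ✓
(3,4)Q 0/3 ✗
(3,5)P 1/3 ✗
(4,2)Q 2/2 ✓
(4,3)Q 1/2 ✓
(4,4)P 0/4 ✗
(4,5)Q 1/3 ✗
(5,4)Q 1/2 ✓
(5,5)Q 2/2 ✓
Unsatisfied: (1,2), (2,1), (2,4), (3,4), (3,5), (4,4), (4,5) — 7 in total.

7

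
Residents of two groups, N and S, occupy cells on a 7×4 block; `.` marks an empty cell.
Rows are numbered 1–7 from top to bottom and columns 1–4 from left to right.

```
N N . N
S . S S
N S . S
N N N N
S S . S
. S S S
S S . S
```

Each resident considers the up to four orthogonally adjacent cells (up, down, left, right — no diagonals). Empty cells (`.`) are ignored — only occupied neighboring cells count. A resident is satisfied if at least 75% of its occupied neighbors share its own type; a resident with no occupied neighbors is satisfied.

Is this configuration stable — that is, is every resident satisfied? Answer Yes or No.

(1,1)N 1/2 not
(1,2)N 1/1 satisfied
(1,4)N 0/1 not
(2,1)S 0/2 not
(2,3)S 1/1 satisfied
(2,4)S 2/3 not
(3,1)N 1/3 not
(3,2)S 0/2 not
(3,4)S 1/2 not
(4,1)N 2/3 not
(4,2)N 2/4 not
(4,3)N 2/2 satisfied
(4,4)N 1/3 not
(5,1)S 1/2 not
(5,2)S 2/3 not
(5,4)S 1/2 not
(6,2)S 3/3 satisfied
(6,3)S 2/2 satisfied
(6,4)S 3/3 satisfied
(7,1)S 1/1 satisfied
(7,2)S 2/2 satisfied
(7,4)S 1/1 satisfied
For instance (1,1) has only 1/2 same-type neighbors, below 3/4.

No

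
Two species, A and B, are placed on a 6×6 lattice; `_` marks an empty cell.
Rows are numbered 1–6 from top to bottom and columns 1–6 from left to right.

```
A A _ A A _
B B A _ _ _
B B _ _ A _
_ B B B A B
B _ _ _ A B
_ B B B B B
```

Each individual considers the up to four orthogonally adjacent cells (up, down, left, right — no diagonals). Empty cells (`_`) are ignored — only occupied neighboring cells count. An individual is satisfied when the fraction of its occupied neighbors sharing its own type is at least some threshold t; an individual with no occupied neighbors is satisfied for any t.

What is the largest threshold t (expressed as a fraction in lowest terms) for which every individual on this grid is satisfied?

(1,1)A 1/2
(1,2)A 1/2
(1,4)A 1/1
(1,5)A 1/1
(2,1)B 2/3
(2,2)B 2/4
(2,3)A 0/1
(3,1)B 2/2
(3,2)B 3/3
(3,5)A 1/1
(4,2)B 2/2
(4,3)B 2/2
(4,4)B 1/2
(4,5)A 2/4
(4,6)B 1/2
(5,1)B — no occupied neighbors
(5,5)A 1/3
(5,6)B 2/3
(6,2)B 1/1
(6,3)B 2/2
(6,4)B 2/2
(6,5)B 2/3
(6,6)B 2/2
The smallest same-type fraction is 0/1 at (2,3), which reduces to 0/1. Any threshold above that leaves this individual unsatisfied.

0/1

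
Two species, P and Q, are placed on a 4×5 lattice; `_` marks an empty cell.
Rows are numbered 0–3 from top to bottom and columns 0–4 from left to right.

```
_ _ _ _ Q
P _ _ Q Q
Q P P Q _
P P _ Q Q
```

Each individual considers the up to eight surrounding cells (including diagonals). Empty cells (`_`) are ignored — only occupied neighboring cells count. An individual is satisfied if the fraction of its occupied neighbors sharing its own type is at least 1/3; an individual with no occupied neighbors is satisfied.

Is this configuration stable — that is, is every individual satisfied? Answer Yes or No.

Row 0: (0,4)Q 2/2 ✓
Row 1: (1,0)P 1/2 ✓ · (1,3)Q 3/4 ✓ · (1,4)Q 3/3 ✓
Row 2: (2,0)Q 0/4 ✗ · (2,1)P 4/5 ✓ · (2,2)P 2/5 ✓ · (2,3)Q 4/5 ✓
Row 3: (3,0)P 2/3 ✓ · (3,1)P 3/4 ✓ · (3,3)Q 2/3 ✓ · (3,4)Q 2/2 ✓
For instance (2,0) has only 0/4 same-type neighbors, below 1/3.

No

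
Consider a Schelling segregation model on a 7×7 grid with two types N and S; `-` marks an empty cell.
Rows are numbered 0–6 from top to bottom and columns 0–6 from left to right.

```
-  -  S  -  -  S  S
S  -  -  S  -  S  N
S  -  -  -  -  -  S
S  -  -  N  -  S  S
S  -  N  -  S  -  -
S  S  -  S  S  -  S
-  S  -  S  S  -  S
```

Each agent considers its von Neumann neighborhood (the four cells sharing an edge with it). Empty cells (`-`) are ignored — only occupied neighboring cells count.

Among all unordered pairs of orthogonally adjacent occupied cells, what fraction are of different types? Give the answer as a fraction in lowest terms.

3/19

Scan each occupied cell's neighbors to the right and below so each pair is counted once.
From row 0: 1 unlike of 3 pairs (running 1/3).
From row 1: 2 unlike of 3 pairs (running 3/6).
From row 2: 0 unlike of 2 pairs (running 3/8).
From row 3: 0 unlike of 2 pairs (running 3/10).
From row 4: 0 unlike of 2 pairs (running 3/12).
From row 5: 0 unlike of 6 pairs (running 3/18).
From row 6: 0 unlike of 1 pairs (running 3/19).
Total adjacent occupied pairs: 19; unlike-type pairs: 3.
3/19 is already in lowest terms.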